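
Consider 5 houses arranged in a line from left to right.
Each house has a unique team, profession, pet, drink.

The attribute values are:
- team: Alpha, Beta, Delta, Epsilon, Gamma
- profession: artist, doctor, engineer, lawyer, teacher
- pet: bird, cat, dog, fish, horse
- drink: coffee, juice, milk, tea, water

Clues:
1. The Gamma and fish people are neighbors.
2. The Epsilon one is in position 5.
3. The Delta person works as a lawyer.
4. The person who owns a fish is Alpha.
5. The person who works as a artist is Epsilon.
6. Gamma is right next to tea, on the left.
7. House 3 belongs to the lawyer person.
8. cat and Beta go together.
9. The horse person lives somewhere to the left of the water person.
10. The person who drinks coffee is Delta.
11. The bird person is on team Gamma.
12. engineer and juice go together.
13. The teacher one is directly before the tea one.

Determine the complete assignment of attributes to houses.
Solution:

House | Team | Profession | Pet | Drink
---------------------------------------
  1   | Gamma | teacher | bird | milk
  2   | Alpha | doctor | fish | tea
  3   | Delta | lawyer | horse | coffee
  4   | Beta | engineer | cat | juice
  5   | Epsilon | artist | dog | water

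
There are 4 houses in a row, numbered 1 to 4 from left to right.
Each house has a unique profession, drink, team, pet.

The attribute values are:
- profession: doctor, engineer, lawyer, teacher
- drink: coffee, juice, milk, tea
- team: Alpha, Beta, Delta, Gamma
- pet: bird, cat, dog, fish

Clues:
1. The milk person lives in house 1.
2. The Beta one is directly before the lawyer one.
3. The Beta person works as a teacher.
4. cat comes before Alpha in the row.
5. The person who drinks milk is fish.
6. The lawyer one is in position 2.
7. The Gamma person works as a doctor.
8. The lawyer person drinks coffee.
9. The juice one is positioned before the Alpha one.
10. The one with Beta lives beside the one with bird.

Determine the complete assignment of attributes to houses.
Solution:

House | Profession | Drink | Team | Pet
---------------------------------------
  1   | teacher | milk | Beta | fish
  2   | lawyer | coffee | Delta | bird
  3   | doctor | juice | Gamma | cat
  4   | engineer | tea | Alpha | dog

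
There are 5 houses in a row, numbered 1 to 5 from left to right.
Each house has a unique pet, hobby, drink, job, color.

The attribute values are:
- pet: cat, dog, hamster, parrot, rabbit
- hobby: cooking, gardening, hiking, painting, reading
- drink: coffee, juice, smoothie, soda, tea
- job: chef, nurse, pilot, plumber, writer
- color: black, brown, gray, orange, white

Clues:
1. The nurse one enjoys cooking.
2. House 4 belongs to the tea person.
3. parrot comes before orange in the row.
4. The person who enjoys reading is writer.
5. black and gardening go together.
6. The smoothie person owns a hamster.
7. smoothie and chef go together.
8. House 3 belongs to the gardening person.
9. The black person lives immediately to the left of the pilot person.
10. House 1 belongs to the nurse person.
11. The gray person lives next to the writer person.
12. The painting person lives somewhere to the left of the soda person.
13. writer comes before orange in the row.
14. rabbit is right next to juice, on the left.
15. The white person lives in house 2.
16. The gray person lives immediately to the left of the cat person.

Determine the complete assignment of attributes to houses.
Solution:

House | Pet | Hobby | Drink | Job | Color
-----------------------------------------
  1   | rabbit | cooking | coffee | nurse | gray
  2   | cat | reading | juice | writer | white
  3   | hamster | gardening | smoothie | chef | black
  4   | parrot | painting | tea | pilot | brown
  5   | dog | hiking | soda | plumber | orange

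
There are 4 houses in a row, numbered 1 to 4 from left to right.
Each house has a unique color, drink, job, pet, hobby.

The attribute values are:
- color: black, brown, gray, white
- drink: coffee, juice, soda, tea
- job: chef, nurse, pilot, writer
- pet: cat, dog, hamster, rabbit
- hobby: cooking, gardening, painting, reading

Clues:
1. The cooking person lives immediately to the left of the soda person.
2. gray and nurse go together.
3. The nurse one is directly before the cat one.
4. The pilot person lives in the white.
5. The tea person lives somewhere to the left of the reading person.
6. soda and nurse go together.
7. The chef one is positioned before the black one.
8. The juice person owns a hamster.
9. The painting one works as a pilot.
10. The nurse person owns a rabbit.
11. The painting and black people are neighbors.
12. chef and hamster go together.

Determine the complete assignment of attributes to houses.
Solution:

House | Color | Drink | Job | Pet | Hobby
-----------------------------------------
  1   | brown | juice | chef | hamster | cooking
  2   | gray | soda | nurse | rabbit | gardening
  3   | white | tea | pilot | cat | painting
  4   | black | coffee | writer | dog | reading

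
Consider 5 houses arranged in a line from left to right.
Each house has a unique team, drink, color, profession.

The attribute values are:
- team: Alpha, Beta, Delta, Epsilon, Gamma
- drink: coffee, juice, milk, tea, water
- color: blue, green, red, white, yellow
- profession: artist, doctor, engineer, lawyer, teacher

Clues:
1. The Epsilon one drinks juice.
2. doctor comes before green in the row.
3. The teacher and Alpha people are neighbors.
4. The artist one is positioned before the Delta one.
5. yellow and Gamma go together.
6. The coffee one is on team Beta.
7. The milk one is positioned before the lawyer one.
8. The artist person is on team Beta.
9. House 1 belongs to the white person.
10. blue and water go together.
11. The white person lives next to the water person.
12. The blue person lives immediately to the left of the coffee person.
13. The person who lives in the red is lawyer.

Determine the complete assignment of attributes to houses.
Solution:

House | Team | Drink | Color | Profession
-----------------------------------------
  1   | Epsilon | juice | white | teacher
  2   | Alpha | water | blue | doctor
  3   | Beta | coffee | green | artist
  4   | Gamma | milk | yellow | engineer
  5   | Delta | tea | red | lawyer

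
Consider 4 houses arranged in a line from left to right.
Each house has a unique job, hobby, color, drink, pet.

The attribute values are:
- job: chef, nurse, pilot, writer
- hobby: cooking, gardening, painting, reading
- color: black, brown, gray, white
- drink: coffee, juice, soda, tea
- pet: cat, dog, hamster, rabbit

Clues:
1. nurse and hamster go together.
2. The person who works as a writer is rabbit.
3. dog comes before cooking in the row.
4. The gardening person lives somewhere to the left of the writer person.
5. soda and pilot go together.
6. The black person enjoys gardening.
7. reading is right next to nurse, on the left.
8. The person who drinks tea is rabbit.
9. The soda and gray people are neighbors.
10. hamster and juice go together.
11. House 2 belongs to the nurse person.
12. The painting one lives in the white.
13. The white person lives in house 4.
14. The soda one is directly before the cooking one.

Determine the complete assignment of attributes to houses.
Solution:

House | Job | Hobby | Color | Drink | Pet
-----------------------------------------
  1   | pilot | reading | brown | soda | dog
  2   | nurse | cooking | gray | juice | hamster
  3   | chef | gardening | black | coffee | cat
  4   | writer | painting | white | tea | rabbit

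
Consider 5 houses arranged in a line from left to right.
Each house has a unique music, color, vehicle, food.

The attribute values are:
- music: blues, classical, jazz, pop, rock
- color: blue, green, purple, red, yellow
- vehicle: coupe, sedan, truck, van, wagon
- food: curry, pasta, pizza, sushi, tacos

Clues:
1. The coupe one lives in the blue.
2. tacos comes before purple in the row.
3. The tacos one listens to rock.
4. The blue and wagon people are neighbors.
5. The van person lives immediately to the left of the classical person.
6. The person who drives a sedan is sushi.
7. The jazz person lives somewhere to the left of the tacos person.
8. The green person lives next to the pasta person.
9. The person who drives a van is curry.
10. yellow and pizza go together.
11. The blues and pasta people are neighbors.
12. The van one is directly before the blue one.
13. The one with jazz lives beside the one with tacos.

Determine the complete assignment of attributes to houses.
Solution:

House | Music | Color | Vehicle | Food
--------------------------------------
  1   | blues | green | van | curry
  2   | classical | blue | coupe | pasta
  3   | jazz | yellow | wagon | pizza
  4   | rock | red | truck | tacos
  5   | pop | purple | sedan | sushi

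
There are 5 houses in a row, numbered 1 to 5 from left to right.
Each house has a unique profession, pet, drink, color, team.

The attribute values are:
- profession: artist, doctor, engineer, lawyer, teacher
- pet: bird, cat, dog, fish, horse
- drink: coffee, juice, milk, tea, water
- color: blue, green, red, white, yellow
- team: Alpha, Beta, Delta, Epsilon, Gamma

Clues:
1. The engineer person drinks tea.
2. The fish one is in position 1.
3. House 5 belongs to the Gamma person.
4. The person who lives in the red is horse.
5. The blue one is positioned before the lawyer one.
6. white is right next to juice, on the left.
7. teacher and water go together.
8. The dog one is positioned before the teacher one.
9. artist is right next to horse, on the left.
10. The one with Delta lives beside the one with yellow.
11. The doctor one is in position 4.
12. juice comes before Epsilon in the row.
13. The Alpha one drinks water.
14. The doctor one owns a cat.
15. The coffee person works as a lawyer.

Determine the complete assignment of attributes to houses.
Solution:

House | Profession | Pet | Drink | Color | Team
-----------------------------------------------
  1   | engineer | fish | tea | white | Delta
  2   | artist | dog | juice | yellow | Beta
  3   | teacher | horse | water | red | Alpha
  4   | doctor | cat | milk | blue | Epsilon
  5   | lawyer | bird | coffee | green | Gamma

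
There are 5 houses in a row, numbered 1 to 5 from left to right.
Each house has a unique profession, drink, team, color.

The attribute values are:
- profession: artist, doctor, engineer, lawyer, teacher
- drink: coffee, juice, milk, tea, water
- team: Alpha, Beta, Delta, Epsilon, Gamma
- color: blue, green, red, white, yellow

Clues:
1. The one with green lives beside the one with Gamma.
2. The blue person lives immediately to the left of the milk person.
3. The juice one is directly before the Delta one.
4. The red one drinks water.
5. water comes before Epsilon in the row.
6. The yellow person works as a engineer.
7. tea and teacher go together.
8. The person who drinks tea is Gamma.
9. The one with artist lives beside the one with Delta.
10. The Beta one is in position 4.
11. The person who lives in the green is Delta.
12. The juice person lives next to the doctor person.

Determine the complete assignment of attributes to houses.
Solution:

House | Profession | Drink | Team | Color
-----------------------------------------
  1   | artist | juice | Alpha | blue
  2   | doctor | milk | Delta | green
  3   | teacher | tea | Gamma | white
  4   | lawyer | water | Beta | red
  5   | engineer | coffee | Epsilon | yellow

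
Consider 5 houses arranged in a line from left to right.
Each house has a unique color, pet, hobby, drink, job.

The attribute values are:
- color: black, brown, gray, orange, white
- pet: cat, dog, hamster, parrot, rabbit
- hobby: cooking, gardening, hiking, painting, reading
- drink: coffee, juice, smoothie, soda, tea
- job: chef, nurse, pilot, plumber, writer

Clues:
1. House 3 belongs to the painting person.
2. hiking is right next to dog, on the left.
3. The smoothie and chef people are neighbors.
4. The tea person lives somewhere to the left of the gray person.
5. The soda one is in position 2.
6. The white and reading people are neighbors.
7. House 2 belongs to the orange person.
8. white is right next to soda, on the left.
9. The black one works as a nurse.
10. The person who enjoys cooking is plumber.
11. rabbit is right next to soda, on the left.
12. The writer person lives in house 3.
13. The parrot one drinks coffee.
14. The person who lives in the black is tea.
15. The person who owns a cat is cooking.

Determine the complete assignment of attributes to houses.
Solution:

House | Color | Pet | Hobby | Drink | Job
-----------------------------------------
  1   | white | rabbit | hiking | smoothie | pilot
  2   | orange | dog | reading | soda | chef
  3   | brown | parrot | painting | coffee | writer
  4   | black | hamster | gardening | tea | nurse
  5   | gray | cat | cooking | juice | plumber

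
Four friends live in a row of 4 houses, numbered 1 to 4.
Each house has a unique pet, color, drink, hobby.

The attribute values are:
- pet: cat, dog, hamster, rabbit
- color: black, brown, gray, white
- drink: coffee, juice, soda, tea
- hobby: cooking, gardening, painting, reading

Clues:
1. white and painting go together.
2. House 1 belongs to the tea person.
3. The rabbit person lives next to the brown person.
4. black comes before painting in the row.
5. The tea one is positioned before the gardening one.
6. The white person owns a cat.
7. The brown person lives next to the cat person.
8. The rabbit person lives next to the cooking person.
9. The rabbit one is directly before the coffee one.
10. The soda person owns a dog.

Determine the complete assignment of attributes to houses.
Solution:

House | Pet | Color | Drink | Hobby
-----------------------------------
  1   | rabbit | black | tea | reading
  2   | hamster | brown | coffee | cooking
  3   | cat | white | juice | painting
  4   | dog | gray | soda | gardening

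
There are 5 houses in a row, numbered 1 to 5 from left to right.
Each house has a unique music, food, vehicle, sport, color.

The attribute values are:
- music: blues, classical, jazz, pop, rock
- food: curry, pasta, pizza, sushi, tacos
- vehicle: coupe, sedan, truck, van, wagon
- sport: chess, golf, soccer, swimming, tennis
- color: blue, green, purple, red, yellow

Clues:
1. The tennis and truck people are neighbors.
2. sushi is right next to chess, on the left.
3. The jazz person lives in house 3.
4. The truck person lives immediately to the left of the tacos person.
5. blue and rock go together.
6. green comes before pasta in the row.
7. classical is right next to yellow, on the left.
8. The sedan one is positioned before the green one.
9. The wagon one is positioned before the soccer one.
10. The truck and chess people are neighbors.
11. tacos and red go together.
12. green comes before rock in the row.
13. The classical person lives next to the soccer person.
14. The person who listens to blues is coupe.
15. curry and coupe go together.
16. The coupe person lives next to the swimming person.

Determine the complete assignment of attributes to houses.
Solution:

House | Music | Food | Vehicle | Sport | Color
----------------------------------------------
  1   | classical | pizza | wagon | tennis | purple
  2   | pop | sushi | truck | soccer | yellow
  3   | jazz | tacos | sedan | chess | red
  4   | blues | curry | coupe | golf | green
  5   | rock | pasta | van | swimming | blue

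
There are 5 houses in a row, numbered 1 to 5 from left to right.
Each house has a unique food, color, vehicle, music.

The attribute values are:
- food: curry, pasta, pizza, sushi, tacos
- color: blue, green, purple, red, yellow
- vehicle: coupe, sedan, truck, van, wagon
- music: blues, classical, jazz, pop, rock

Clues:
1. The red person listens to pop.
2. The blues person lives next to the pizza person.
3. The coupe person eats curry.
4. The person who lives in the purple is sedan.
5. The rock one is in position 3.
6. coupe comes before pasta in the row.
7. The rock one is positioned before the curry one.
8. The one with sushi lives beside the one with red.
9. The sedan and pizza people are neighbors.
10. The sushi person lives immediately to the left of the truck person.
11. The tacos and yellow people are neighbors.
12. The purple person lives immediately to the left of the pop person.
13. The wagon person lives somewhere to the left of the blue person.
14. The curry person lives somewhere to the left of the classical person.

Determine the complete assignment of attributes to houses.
Solution:

House | Food | Color | Vehicle | Music
--------------------------------------
  1   | sushi | purple | sedan | blues
  2   | pizza | red | truck | pop
  3   | tacos | green | wagon | rock
  4   | curry | yellow | coupe | jazz
  5   | pasta | blue | van | classical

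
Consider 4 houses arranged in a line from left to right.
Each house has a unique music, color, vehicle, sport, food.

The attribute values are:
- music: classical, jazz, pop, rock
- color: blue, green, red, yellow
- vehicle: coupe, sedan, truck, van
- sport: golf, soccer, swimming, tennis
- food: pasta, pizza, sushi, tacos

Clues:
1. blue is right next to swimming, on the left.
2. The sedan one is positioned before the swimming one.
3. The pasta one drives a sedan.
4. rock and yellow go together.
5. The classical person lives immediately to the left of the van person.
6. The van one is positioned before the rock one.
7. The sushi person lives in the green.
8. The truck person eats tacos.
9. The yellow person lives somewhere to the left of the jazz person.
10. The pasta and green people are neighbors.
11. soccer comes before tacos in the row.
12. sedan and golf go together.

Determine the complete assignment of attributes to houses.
Solution:

House | Music | Color | Vehicle | Sport | Food
----------------------------------------------
  1   | classical | blue | sedan | golf | pasta
  2   | pop | green | van | swimming | sushi
  3   | rock | yellow | coupe | soccer | pizza
  4   | jazz | red | truck | tennis | tacos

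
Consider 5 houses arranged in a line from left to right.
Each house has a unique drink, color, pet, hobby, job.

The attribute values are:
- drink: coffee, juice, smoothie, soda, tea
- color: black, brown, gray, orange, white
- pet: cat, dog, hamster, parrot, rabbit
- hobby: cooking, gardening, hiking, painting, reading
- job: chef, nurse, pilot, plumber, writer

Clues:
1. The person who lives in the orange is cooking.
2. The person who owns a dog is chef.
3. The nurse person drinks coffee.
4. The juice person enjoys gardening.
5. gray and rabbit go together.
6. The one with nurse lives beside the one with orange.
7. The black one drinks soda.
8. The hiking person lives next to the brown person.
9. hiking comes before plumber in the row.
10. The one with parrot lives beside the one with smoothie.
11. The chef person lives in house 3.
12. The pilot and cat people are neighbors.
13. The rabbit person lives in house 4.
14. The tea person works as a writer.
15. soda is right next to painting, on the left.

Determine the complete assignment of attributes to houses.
Solution:

House | Drink | Color | Pet | Hobby | Job
-----------------------------------------
  1   | soda | black | parrot | hiking | pilot
  2   | smoothie | brown | cat | painting | plumber
  3   | juice | white | dog | gardening | chef
  4   | coffee | gray | rabbit | reading | nurse
  5   | tea | orange | hamster | cooking | writer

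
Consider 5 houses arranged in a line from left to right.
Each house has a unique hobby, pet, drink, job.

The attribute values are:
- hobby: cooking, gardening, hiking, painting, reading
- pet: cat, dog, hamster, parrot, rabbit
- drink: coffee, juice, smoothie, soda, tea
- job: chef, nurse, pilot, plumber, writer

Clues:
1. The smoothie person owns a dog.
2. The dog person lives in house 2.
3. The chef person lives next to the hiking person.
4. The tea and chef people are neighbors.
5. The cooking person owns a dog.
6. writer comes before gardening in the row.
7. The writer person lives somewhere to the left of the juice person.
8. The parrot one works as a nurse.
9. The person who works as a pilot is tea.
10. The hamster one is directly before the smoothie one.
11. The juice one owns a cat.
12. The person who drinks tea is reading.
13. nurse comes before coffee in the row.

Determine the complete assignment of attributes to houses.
Solution:

House | Hobby | Pet | Drink | Job
---------------------------------
  1   | reading | hamster | tea | pilot
  2   | cooking | dog | smoothie | chef
  3   | hiking | parrot | soda | nurse
  4   | painting | rabbit | coffee | writer
  5   | gardening | cat | juice | plumber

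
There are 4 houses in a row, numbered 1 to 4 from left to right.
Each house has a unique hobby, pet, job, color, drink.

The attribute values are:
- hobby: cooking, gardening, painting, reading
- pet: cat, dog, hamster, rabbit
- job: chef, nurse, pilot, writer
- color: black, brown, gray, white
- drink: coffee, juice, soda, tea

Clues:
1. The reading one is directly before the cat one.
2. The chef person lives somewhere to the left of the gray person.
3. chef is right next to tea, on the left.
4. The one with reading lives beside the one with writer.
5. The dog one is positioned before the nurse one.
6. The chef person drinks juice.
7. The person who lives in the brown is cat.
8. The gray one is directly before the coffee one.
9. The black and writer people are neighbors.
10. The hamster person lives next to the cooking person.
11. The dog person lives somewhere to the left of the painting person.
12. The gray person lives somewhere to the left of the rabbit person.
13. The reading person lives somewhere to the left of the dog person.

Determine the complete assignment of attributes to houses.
Solution:

House | Hobby | Pet | Job | Color | Drink
-----------------------------------------
  1   | reading | hamster | chef | black | juice
  2   | cooking | cat | writer | brown | tea
  3   | gardening | dog | pilot | gray | soda
  4   | painting | rabbit | nurse | white | coffee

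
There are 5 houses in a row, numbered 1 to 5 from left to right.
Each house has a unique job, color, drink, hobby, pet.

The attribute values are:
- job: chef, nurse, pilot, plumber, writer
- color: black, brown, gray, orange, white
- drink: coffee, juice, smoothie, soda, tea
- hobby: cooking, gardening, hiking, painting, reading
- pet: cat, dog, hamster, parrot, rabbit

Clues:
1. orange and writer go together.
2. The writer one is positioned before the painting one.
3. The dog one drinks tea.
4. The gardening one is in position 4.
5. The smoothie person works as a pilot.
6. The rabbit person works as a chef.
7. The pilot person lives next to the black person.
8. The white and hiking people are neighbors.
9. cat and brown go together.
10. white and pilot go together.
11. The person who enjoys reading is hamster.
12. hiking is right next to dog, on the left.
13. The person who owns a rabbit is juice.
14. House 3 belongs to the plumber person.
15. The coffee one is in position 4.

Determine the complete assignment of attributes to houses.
Solution:

House | Job | Color | Drink | Hobby | Pet
-----------------------------------------
  1   | pilot | white | smoothie | reading | hamster
  2   | chef | black | juice | hiking | rabbit
  3   | plumber | gray | tea | cooking | dog
  4   | writer | orange | coffee | gardening | parrot
  5   | nurse | brown | soda | painting | cat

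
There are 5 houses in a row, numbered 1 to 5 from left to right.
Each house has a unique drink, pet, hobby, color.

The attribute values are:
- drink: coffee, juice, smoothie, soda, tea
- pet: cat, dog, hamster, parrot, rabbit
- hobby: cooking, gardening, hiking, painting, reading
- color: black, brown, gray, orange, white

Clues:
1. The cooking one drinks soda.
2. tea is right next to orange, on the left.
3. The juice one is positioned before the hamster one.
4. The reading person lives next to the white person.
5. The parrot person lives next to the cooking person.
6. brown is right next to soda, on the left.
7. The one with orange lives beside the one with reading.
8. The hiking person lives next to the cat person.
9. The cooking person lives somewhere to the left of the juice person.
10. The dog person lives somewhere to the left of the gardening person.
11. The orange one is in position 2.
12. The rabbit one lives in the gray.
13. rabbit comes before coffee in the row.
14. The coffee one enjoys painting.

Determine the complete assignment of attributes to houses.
Solution:

House | Drink | Pet | Hobby | Color
-----------------------------------
  1   | tea | parrot | hiking | brown
  2   | soda | cat | cooking | orange
  3   | juice | rabbit | reading | gray
  4   | coffee | dog | painting | white
  5   | smoothie | hamster | gardening | black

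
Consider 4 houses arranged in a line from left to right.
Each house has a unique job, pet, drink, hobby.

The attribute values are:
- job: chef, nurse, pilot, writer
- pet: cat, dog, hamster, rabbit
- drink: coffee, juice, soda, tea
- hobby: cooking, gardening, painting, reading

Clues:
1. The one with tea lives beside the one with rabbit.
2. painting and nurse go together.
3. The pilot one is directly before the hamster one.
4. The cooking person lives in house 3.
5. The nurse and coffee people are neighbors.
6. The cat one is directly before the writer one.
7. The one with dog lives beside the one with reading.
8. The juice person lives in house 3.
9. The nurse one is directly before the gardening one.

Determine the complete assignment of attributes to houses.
Solution:

House | Job | Pet | Drink | Hobby
---------------------------------
  1   | nurse | cat | tea | painting
  2   | writer | rabbit | coffee | gardening
  3   | pilot | dog | juice | cooking
  4   | chef | hamster | soda | reading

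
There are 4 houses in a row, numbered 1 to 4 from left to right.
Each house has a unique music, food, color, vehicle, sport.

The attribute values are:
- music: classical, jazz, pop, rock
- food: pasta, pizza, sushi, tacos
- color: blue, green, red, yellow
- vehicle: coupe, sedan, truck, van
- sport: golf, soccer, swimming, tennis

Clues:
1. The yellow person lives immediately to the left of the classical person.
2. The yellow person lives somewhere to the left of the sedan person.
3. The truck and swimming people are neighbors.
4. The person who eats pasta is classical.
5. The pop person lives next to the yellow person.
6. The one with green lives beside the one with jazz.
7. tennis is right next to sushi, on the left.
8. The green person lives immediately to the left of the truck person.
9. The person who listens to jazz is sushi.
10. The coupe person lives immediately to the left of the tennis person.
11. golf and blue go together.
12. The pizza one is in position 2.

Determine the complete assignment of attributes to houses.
Solution:

House | Music | Food | Color | Vehicle | Sport
----------------------------------------------
  1   | rock | tacos | blue | coupe | golf
  2   | pop | pizza | green | van | tennis
  3   | jazz | sushi | yellow | truck | soccer
  4   | classical | pasta | red | sedan | swimming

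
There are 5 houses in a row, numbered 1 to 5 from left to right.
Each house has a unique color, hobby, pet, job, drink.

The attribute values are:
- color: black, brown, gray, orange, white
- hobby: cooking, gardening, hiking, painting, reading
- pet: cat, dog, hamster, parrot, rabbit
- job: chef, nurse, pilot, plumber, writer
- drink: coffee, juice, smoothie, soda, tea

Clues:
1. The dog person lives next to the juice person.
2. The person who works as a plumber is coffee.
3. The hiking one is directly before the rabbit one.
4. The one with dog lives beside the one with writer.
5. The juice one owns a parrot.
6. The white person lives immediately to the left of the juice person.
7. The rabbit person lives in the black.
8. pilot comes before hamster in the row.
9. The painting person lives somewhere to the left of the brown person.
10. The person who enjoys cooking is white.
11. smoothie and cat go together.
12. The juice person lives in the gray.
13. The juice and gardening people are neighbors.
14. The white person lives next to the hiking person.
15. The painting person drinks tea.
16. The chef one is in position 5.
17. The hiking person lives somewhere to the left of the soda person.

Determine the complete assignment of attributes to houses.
Solution:

House | Color | Hobby | Pet | Job | Drink
-----------------------------------------
  1   | white | cooking | dog | plumber | coffee
  2   | gray | hiking | parrot | writer | juice
  3   | black | gardening | rabbit | pilot | soda
  4   | orange | painting | hamster | nurse | tea
  5   | brown | reading | cat | chef | smoothie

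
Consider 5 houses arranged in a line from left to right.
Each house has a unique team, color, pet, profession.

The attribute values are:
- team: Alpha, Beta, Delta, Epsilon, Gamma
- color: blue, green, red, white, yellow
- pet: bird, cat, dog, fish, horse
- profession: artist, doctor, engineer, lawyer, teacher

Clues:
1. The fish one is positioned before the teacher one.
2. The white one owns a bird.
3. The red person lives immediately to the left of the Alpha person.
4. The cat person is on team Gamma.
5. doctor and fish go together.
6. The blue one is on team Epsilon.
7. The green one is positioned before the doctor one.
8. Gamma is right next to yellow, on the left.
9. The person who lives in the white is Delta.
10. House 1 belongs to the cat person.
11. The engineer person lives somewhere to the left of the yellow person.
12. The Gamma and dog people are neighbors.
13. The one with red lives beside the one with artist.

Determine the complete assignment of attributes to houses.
Solution:

House | Team | Color | Pet | Profession
---------------------------------------
  1   | Gamma | red | cat | engineer
  2   | Alpha | yellow | dog | artist
  3   | Beta | green | horse | lawyer
  4   | Epsilon | blue | fish | doctor
  5   | Delta | white | bird | teacher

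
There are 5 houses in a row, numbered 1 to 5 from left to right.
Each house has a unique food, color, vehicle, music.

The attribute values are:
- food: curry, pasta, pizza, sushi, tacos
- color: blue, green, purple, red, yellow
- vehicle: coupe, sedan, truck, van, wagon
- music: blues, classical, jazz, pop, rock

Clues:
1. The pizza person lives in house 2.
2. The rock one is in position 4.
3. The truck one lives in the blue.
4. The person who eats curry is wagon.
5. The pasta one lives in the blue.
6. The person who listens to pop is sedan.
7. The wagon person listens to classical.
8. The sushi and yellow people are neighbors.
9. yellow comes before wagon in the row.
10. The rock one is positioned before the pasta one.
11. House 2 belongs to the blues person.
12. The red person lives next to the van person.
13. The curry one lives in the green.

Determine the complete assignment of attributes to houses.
Solution:

House | Food | Color | Vehicle | Music
--------------------------------------
  1   | sushi | red | sedan | pop
  2   | pizza | yellow | van | blues
  3   | curry | green | wagon | classical
  4   | tacos | purple | coupe | rock
  5   | pasta | blue | truck | jazz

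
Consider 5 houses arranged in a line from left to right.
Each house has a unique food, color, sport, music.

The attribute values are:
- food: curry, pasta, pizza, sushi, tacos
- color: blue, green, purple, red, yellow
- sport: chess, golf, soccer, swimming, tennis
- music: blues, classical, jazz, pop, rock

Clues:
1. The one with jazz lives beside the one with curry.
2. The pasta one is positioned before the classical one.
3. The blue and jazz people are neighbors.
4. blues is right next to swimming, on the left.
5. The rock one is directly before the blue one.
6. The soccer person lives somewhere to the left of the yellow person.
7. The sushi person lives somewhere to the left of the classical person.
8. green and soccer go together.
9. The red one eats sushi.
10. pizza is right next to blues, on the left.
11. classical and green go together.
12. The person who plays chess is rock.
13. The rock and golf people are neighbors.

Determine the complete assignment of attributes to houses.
Solution:

House | Food | Color | Sport | Music
------------------------------------
  1   | pizza | purple | chess | rock
  2   | pasta | blue | golf | blues
  3   | sushi | red | swimming | jazz
  4   | curry | green | soccer | classical
  5   | tacos | yellow | tennis | pop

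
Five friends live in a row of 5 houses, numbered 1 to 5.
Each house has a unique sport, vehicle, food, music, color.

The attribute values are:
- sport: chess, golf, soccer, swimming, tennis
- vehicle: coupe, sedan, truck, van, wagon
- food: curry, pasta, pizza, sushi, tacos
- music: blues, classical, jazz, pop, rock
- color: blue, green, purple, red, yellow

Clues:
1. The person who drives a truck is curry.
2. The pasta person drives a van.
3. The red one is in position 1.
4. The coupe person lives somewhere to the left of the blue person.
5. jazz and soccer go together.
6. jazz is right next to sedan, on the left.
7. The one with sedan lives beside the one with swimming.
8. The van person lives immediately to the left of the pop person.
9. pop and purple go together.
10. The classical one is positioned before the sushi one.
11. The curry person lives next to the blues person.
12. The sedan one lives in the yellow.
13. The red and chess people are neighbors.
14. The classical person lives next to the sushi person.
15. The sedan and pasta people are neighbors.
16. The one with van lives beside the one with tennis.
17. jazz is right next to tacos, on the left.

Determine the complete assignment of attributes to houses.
Solution:

House | Sport | Vehicle | Food | Music | Color
----------------------------------------------
  1   | soccer | truck | curry | jazz | red
  2   | chess | sedan | tacos | blues | yellow
  3   | swimming | van | pasta | classical | green
  4   | tennis | coupe | sushi | pop | purple
  5   | golf | wagon | pizza | rock | blue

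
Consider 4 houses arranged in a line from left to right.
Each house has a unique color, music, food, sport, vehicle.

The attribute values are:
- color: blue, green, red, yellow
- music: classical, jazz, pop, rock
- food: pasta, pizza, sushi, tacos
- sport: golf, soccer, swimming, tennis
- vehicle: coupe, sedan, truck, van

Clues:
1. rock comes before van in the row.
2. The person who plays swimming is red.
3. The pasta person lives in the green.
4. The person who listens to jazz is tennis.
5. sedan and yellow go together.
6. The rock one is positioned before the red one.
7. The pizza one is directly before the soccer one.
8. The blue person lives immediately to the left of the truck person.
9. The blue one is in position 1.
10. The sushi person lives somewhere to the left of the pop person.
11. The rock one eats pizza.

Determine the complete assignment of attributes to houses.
Solution:

House | Color | Music | Food | Sport | Vehicle
----------------------------------------------
  1   | blue | rock | pizza | golf | coupe
  2   | green | classical | pasta | soccer | truck
  3   | yellow | jazz | sushi | tennis | sedan
  4   | red | pop | tacos | swimming | van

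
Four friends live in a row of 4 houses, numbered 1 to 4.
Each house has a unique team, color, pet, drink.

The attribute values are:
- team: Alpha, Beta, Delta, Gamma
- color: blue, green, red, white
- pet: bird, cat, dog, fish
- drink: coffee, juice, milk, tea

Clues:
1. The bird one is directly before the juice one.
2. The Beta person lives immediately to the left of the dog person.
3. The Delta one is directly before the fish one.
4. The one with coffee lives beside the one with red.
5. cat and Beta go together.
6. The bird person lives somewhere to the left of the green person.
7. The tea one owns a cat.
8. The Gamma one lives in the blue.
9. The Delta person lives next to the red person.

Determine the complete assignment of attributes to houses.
Solution:

House | Team | Color | Pet | Drink
----------------------------------
  1   | Delta | white | bird | coffee
  2   | Alpha | red | fish | juice
  3   | Beta | green | cat | tea
  4   | Gamma | blue | dog | milk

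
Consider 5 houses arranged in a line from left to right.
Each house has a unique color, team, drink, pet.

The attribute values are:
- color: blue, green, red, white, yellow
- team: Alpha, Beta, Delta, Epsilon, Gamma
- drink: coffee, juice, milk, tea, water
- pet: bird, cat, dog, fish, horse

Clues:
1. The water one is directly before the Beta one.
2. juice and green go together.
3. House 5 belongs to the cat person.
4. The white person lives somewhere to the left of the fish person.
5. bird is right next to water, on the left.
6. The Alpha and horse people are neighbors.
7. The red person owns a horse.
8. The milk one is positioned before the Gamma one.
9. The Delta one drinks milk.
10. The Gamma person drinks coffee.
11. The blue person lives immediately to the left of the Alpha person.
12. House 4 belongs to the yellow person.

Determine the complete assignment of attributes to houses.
Solution:

House | Color | Team | Drink | Pet
----------------------------------
  1   | blue | Delta | milk | bird
  2   | white | Alpha | water | dog
  3   | red | Beta | tea | horse
  4   | yellow | Gamma | coffee | fish
  5   | green | Epsilon | juice | cat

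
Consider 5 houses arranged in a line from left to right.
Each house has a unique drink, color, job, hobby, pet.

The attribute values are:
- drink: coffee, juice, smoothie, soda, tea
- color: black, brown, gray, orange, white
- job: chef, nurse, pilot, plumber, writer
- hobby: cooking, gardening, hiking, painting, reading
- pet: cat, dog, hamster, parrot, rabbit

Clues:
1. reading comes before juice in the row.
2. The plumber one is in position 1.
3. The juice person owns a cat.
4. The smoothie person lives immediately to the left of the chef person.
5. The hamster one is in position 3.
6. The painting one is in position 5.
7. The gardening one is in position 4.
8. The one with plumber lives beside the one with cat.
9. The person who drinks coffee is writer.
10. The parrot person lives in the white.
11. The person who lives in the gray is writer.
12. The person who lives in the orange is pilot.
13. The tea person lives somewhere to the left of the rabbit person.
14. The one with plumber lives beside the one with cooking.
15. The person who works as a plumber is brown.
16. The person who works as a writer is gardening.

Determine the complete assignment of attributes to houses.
Solution:

House | Drink | Color | Job | Hobby | Pet
-----------------------------------------
  1   | smoothie | brown | plumber | reading | dog
  2   | juice | black | chef | cooking | cat
  3   | tea | orange | pilot | hiking | hamster
  4   | coffee | gray | writer | gardening | rabbit
  5   | soda | white | nurse | painting | parrot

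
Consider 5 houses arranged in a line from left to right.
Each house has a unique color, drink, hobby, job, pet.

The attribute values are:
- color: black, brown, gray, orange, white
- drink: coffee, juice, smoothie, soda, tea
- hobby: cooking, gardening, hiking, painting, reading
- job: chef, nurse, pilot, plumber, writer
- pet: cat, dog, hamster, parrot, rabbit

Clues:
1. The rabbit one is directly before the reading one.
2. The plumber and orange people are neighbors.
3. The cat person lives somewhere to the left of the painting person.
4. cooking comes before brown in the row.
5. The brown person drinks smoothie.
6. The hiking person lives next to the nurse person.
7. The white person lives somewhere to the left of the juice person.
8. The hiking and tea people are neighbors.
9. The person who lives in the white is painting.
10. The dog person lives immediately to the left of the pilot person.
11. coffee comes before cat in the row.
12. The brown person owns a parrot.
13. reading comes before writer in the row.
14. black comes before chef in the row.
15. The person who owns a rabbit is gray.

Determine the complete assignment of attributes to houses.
Solution:

House | Color | Drink | Hobby | Job | Pet
-----------------------------------------
  1   | gray | coffee | hiking | plumber | rabbit
  2   | orange | tea | reading | nurse | cat
  3   | white | soda | painting | writer | dog
  4   | black | juice | cooking | pilot | hamster
  5   | brown | smoothie | gardening | chef | parrot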